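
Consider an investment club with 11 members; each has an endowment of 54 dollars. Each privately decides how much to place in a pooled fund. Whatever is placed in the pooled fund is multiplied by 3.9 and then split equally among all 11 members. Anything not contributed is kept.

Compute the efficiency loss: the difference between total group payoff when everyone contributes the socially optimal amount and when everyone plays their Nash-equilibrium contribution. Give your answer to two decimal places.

Each contributed unit returns 3.9/11 = 0.3545 to its contributor — below 1 — so contributing 0 is dominant for every player. At the Nash equilibrium everyone keeps their 54, and the group total is 11 × 54 = 594.
Each contributed unit returns 3.900 to the group as a whole (0.3545 to each of 11 players), which exceeds 1, so the social optimum is full contribution: group total = 3.900 × 594 = 2316.60.
Efficiency loss = 2316.60 − 594 = 1722.60.

1722.60 dollars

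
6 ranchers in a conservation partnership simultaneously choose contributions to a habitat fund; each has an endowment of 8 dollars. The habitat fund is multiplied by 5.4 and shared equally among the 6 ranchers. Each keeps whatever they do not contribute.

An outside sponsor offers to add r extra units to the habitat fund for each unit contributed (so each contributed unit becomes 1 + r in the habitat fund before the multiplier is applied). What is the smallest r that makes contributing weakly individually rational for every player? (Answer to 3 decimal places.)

With matching at rate r, one contributed unit becomes (1 + r) in the habitat fund and returns 5.4 × (1 + r) / 6 to the contributor.
Setting this equal to 1: 1 + r = 6/5.4 = 1.1111.
So the minimum matching rate is r = 1.1111 − 1 = 0.111.

0.111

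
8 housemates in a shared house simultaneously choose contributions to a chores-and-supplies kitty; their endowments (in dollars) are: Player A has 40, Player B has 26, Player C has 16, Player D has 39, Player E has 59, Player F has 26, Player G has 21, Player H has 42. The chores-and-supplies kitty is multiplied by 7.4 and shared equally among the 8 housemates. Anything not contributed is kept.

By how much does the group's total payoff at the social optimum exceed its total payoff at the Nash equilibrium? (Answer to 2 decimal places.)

The private return per contributed unit is 7.4/8 = 0.9250 < 1 for every player regardless of endowment, so the Nash equilibrium is zero contribution and the group total is Σ E_j = 40 + 26 + 16 + 39 + 59 + 26 + 21 + 42 = 269.
Each contributed unit returns 7.400 to the group, so the social optimum is full contribution by everyone: group total = 7.400 × 269 = 1990.60.
Efficiency loss = (7.400 − 1) × 269 = 1721.60.

1721.60 dollars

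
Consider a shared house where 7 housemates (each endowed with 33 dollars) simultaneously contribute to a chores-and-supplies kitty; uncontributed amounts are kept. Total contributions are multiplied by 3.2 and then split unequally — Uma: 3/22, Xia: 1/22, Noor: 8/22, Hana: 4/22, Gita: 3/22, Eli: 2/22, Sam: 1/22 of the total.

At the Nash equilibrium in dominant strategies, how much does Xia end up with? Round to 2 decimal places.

37.80 dollars

Player j's private return per contributed unit is 3.2 × (j's share). Contributing is weakly dominant for j when that share is at least 1/3.2 = 0.3125, and contributing 0 is dominant otherwise.
Only Noor (8/22) clears that bar, contributing 33; the remaining 6 contribute 0. Total contributed: 33.
Xia keeps 33 and receives 3.2 × 33 × 1/22 = 4.80 from the chores-and-supplies kitty, for a payoff of 37.80.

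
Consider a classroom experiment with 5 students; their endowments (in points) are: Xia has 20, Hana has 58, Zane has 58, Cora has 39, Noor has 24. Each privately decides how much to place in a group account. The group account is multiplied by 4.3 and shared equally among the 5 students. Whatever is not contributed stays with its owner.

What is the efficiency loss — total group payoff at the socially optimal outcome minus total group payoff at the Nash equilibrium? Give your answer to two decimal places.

The private return per contributed unit is 4.3/5 = 0.8600 < 1 for every player regardless of endowment, so the Nash equilibrium is zero contribution and the group total is Σ E_j = 20 + 58 + 58 + 39 + 24 = 199.
Each contributed unit returns 4.300 to the group, so the social optimum is full contribution by everyone: group total = 4.300 × 199 = 855.70.
Efficiency loss = (4.300 − 1) × 199 = 656.70.

656.70 points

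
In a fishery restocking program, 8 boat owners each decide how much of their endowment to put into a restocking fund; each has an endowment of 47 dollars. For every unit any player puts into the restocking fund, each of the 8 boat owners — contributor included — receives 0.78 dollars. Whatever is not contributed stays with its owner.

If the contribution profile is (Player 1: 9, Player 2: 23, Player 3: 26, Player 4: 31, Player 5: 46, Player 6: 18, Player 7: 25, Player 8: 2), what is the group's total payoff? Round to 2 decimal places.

Total contributed: 9 + 23 + 26 + 31 + 46 + 18 + 25 + 2 = 180; total kept: 8 × 47 − 180 = 196.
The restocking fund pays out 0.78 × 8 × 180 = 1123.20 in aggregate.
Group total = 196 + 1123.20 = 1319.20.

1319.20 dollars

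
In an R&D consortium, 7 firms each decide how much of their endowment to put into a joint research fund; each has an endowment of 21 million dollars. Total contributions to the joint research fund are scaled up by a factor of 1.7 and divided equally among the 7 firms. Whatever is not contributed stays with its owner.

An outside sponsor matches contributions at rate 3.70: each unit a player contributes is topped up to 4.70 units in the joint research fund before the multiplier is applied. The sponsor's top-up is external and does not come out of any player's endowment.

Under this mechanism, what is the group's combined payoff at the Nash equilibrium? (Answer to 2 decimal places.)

With the mechanism, a contributed unit returns 1.7 × 4.70 / 7 = 1.1414 per unit of net cost to the contributor — now above 1 — so contributing fully is weakly dominant for every player.
So the Nash equilibrium is full contribution by all 7; the group earns 1.7 × 4.70 × 147 = 1174.53.

1174.53 million dollars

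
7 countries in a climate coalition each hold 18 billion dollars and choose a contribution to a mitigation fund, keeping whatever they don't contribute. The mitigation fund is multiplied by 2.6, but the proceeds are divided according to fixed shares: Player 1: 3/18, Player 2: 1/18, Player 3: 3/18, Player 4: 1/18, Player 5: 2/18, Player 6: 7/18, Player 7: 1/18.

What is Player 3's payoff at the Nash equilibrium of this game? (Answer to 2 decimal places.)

Player j's private return per contributed unit is 2.6 × (j's share). Contributing is weakly dominant for j when that share is at least 1/2.6 = 0.3846, and contributing 0 is dominant otherwise.
The only share above 0.3846 is Player 6's 7/18, contributing 18; the remaining 6 contribute 0. Total contributed: 18.
Player 3 keeps 18 and receives 2.6 × 18 × 3/18 = 7.80 from the mitigation fund, for a payoff of 25.80.

25.80 billion dollars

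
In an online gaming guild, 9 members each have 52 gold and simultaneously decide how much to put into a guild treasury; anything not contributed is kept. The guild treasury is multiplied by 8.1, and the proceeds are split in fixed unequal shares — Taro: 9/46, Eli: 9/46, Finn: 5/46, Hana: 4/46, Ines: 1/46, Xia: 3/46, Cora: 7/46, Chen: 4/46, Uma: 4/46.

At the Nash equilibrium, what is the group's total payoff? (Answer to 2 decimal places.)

Each unit j contributes comes back to j as 8.1 × (j's share), so j prefers to contribute only if that share exceeds 1/8.1 = 0.1235; otherwise keeping the unit dominates.
Taro, Eli and Cora are above the threshold, contributing 52 each; the remaining 6 contribute 0. Total contributed: 156.
The guild treasury pays out 8.1 × 156 = 1263.60 in total (split across the unequal shares, but the aggregate is all that matters for the group sum).
The 6 free-riders keep 52 each, adding 312. Group total = 312 + 1263.60 = 1575.60.

1575.60 gold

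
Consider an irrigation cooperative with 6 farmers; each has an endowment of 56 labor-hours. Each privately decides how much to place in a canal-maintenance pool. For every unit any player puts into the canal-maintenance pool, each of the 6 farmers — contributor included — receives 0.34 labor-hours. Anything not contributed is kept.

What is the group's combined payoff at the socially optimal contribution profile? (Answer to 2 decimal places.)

Each contributed unit returns 2.040 to the group as a whole (0.34 to each of 6 players), which exceeds 1, so the social optimum is full contribution: group total = 2.040 × 336 = 685.44.

685.44 labor-hours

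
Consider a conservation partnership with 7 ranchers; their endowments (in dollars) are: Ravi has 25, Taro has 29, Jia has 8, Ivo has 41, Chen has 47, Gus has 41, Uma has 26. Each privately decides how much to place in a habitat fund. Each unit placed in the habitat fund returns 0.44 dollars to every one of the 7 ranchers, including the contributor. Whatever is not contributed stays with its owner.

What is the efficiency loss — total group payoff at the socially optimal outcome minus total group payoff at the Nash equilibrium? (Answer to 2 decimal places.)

The private return per contributed unit is 0.44 < 1 for everyone, so the Nash equilibrium is zero contribution and the group total is Σ E_j = 25 + 29 + 8 + 41 + 47 + 41 + 26 = 217.
Each contributed unit returns 3.080 to the group, so the social optimum is full contribution by everyone: group total = 3.080 × 217 = 668.36.
Efficiency loss = (3.080 − 1) × 217 = 451.36.

451.36 dollars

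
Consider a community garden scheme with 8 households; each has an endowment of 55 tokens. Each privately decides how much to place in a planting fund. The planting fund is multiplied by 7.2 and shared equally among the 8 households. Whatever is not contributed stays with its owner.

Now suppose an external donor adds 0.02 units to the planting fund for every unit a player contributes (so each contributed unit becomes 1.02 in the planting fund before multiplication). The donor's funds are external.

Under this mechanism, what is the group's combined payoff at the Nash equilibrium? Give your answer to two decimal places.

440.00 tokens

With the mechanism, a contributed unit returns 7.2 × 1.02 / 8 = 0.9180 per unit of net cost — still below 1 — so contributing 0 remains dominant for every player.
Everyone keeps their endowment and the group total is 8 × 55 = 440.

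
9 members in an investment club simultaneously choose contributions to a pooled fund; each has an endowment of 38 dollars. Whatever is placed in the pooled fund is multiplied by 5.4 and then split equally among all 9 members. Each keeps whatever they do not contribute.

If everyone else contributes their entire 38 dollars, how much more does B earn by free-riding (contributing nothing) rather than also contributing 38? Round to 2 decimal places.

Switching from a contribution of 38 to 0 lets B keep an extra 38 dollars, but lowers the pooled fund by 38, which costs B their own share of that drop: 5.4/9 × 38 = 22.80.
Net gain = 38 − 22.80 = 15.20. The private return per contributed unit (0.6000) is below 1, so free-riding is indeed the best response regardless of what the others do.

15.20 dollars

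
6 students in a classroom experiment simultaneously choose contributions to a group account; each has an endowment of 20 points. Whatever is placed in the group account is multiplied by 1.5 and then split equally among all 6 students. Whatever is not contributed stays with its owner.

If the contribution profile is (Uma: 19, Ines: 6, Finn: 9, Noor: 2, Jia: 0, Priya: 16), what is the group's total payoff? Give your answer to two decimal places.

146.00 points

Total contributed: 19 + 6 + 9 + 2 + 0 + 16 = 52; total kept: 6 × 20 − 52 = 68.
The group account pays out 1.5 × 52 = 78.00 in aggregate.
Group total = 68 + 78.00 = 146.00.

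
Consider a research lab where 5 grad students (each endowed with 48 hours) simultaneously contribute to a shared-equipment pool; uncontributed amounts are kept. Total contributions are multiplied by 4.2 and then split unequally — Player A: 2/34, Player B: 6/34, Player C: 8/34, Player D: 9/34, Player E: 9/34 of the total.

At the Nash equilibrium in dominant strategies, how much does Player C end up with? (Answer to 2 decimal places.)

142.87 hours

Player j's private return per contributed unit is 4.2 × (j's share). Contributing is weakly dominant for j when that share is at least 1/4.2 = 0.2381, and contributing 0 is dominant otherwise.
Player D and Player E are above the threshold, contributing 48 each; the remaining 3 contribute 0. Total contributed: 96.
Player C keeps 48 and receives 4.2 × 96 × 8/34 = 94.87 from the shared-equipment pool, for a payoff of 142.87.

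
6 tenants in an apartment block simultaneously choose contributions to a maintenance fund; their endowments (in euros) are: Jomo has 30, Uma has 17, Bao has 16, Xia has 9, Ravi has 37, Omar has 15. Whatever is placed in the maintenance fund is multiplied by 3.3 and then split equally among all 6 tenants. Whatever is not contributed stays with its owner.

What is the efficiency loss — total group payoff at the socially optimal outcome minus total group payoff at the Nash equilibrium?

The private return per contributed unit is 3.3/6 = 0.5500 < 1 for every player regardless of endowment, so the Nash equilibrium is zero contribution and the group total is Σ E_j = 30 + 17 + 16 + 9 + 37 + 15 = 124.
Each contributed unit returns 3.300 to the group, so the social optimum is full contribution by everyone: group total = 3.300 × 124 = 409.20.
Efficiency loss = (3.300 − 1) × 124 = 285.20.

285.20 euros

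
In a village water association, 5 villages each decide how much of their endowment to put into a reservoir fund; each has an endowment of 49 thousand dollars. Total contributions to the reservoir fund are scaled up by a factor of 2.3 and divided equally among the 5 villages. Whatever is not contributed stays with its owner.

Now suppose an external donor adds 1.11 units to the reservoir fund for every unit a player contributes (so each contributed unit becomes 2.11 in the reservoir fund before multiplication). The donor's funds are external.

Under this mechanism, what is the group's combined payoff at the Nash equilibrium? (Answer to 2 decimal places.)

Even with the mechanism, each unit contributed returns only 2.3 × 2.11 / 5 = 0.9706 per unit of net cost, so contributing nothing is still dominant.
Everyone keeps their endowment and the group total is 5 × 49 = 245.

245.00 thousand dollars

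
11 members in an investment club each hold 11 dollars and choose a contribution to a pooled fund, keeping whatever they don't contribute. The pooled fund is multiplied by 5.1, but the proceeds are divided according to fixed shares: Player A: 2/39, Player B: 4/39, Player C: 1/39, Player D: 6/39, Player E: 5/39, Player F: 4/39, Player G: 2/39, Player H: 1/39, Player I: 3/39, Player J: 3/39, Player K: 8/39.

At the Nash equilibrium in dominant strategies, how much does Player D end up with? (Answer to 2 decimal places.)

A player with share s gets back 5.1·s per unit contributed, so full contribution is dominant for anyone with s > 1/5.1 = 0.1961 and zero contribution is dominant for anyone below.
Player K alone (share 8/39) is above the threshold, contributing 11; the remaining 10 contribute 0. Total contributed: 11.
Player D keeps 11 and receives 5.1 × 11 × 6/39 = 8.63 from the pooled fund, for a payoff of 19.63.

19.63 dollars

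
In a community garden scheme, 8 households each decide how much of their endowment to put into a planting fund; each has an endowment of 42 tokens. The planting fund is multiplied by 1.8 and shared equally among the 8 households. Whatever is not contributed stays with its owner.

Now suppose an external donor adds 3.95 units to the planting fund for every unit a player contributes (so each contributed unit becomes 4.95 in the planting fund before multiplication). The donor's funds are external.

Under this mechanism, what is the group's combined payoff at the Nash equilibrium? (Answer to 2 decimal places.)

Under the mechanism each unit contributed yields 1.8 × 4.95 / 8 = 1.1138 back to its contributor per unit of net cost, which exceeds 1, making full contribution the dominant choice for everyone.
At the Nash equilibrium everyone contributes 42. Group total payoff = 1.8 × 4.95 × 336 = 2993.76.

2993.76 tokens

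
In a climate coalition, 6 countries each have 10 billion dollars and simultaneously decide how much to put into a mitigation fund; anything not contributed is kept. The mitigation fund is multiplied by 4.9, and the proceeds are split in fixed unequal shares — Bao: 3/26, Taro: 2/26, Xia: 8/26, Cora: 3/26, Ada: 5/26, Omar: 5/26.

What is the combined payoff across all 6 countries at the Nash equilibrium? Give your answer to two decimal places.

A player with share s gets back 4.9·s per unit contributed, so full contribution is dominant for anyone with s > 1/4.9 = 0.2041 and zero contribution is dominant for anyone below.
Only Xia (8/26) clears that bar, contributing 10; the remaining 5 contribute 0. Total contributed: 10.
The mitigation fund pays out 4.9 × 10 = 49.00 in total (split across the unequal shares, but the aggregate is all that matters for the group sum).
The 5 free-riders keep 10 each, adding 50. Group total = 50 + 49.00 = 99.00.

99.00 billion dollars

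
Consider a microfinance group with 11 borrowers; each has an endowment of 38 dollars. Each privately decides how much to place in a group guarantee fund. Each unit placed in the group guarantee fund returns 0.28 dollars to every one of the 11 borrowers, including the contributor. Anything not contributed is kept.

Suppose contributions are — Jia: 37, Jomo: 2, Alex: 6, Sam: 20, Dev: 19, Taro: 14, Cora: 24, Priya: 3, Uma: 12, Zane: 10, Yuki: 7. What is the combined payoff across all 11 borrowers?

Total contributed: 37 + 2 + 6 + 20 + 19 + 14 + 24 + 3 + 12 + 10 + 7 = 154; total kept: 11 × 38 − 154 = 264.
The group guarantee fund pays out 0.28 × 11 × 154 = 474.32 in aggregate.
Group total = 264 + 474.32 = 738.32.

738.32 dollars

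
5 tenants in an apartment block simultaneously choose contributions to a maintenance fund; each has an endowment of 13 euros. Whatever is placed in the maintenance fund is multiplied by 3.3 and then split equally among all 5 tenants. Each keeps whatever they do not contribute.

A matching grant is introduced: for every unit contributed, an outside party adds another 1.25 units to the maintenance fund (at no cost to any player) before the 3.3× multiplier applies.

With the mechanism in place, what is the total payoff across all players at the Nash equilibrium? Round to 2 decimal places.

482.63 euros

The effective private return per unit is now 3.3 × 2.25 / 5 = 1.4850 > 1, so every player's dominant strategy flips to full contribution.
So the Nash equilibrium is full contribution by all 5; the group earns 3.3 × 2.25 × 65 = 482.63.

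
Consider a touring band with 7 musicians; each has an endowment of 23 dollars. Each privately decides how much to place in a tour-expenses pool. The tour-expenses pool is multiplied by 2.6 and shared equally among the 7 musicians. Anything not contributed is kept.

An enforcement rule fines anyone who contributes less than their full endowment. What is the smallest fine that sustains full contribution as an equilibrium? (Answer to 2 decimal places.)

Given the others contribute fully, the best deviation is to contribute 0 (any partial contribution still incurs the fine and gives up units whose private return 0.3714 is below 1).
Deviating from 23 to 0 saves 23 dollars but forfeits the deviator's share of the drop in the tour-expenses pool: 2.6/7 × 23 = 8.54.
So the deviation gain is 23 − 8.54 = 14.46, and the fine must be at least 14.46 dollars to wipe it out.

14.46 dollars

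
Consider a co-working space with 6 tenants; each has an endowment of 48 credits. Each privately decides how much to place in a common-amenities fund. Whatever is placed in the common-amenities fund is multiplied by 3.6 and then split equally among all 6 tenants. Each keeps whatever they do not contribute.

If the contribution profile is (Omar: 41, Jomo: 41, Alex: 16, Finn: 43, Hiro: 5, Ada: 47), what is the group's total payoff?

Total contributed: 41 + 41 + 16 + 43 + 5 + 47 = 193; total kept: 6 × 48 − 193 = 95.
The common-amenities fund pays out 3.6 × 193 = 694.80 in aggregate.
Group total = 95 + 694.80 = 789.80.

789.80 credits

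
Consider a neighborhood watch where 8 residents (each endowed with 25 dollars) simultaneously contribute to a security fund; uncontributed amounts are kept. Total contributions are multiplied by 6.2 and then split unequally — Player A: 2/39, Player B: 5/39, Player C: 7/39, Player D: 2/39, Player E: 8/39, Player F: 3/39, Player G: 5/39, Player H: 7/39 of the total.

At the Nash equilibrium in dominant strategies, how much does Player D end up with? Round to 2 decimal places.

For player j, contributing a unit is worthwhile iff 6.2 × (j's share) ≥ 1, i.e. iff j's share is at least 0.1613.
Player C, Player E and Player H clear that bar, contributing 25 each; the remaining 5 contribute 0. Total contributed: 75.
Player D keeps 25 and receives 6.2 × 75 × 2/39 = 23.85 from the security fund, for a payoff of 48.85.

48.85 dollars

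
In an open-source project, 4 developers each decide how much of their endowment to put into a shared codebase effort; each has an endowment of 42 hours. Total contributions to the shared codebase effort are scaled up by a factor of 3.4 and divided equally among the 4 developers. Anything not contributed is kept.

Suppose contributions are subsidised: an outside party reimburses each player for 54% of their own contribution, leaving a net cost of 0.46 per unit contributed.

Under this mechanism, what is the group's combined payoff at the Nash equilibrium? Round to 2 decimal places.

With the mechanism, a contributed unit returns (3.4/4) / 0.46 = 1.8478 per unit of net cost to the contributor — now above 1 — so contributing fully is weakly dominant for every player.
So the Nash equilibrium is full contribution by all 4; the group earns 4 × (42 × 0.54 + 3.4 × 42) = 661.92.

661.92 hours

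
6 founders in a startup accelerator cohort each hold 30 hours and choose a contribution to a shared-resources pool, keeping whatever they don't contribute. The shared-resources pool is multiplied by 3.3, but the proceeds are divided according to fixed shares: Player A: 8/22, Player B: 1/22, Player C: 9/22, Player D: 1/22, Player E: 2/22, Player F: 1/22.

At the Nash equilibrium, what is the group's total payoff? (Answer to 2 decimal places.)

318.00 hours

Player j's private return per contributed unit is 3.3 × (j's share). Contributing is weakly dominant for j when that share is at least 1/3.3 = 0.3030, and contributing 0 is dominant otherwise.
The shares above 0.3030 belong to Player A and Player C, contributing 30 each; the remaining 4 contribute 0. Total contributed: 60.
The shared-resources pool pays out 3.3 × 60 = 198.00 in total (split across the unequal shares, but the aggregate is all that matters for the group sum).
The 4 free-riders keep 30 each, adding 120. Group total = 120 + 198.00 = 318.00.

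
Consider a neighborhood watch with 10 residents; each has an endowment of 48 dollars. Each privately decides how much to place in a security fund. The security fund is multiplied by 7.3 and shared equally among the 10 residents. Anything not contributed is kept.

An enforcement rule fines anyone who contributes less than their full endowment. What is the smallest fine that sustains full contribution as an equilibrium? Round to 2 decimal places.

12.96 dollars

Given the others contribute fully, the best deviation is to contribute 0 (any partial contribution still incurs the fine and gives up units whose private return 0.7300 is below 1).
Deviating from 48 to 0 saves 48 dollars but forfeits the deviator's share of the drop in the security fund: 7.3/10 × 48 = 35.04.
So the deviation gain is 48 − 35.04 = 12.96, and the fine must be at least 12.96 dollars to wipe it out.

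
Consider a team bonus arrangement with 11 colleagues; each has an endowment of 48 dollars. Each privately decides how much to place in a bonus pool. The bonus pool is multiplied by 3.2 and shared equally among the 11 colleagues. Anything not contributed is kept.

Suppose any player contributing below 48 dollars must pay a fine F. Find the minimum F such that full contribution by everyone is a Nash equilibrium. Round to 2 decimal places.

Given the others contribute fully, the best deviation is to contribute 0 (any partial contribution still incurs the fine and gives up units whose private return 0.2909 is below 1).
Deviating from 48 to 0 saves 48 dollars but forfeits the deviator's share of the drop in the bonus pool: 3.2/11 × 48 = 13.96.
So the deviation gain is 48 − 13.96 = 34.04, and the fine must be at least 34.04 dollars to wipe it out.

34.04 dollars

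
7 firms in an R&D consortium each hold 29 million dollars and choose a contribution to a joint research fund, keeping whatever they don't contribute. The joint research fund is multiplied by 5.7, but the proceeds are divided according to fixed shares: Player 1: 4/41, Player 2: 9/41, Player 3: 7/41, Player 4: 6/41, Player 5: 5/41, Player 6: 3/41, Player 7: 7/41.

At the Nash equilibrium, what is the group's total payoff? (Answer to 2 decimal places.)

Each unit j contributes comes back to j as 5.7 × (j's share), so j prefers to contribute only if that share exceeds 1/5.7 = 0.1754; otherwise keeping the unit dominates.
Player 2 alone (share 9/41) is above the threshold, contributing 29; the remaining 6 contribute 0. Total contributed: 29.
The joint research fund pays out 5.7 × 29 = 165.30 in total (split across the unequal shares, but the aggregate is all that matters for the group sum).
The 6 free-riders keep 29 each, adding 174. Group total = 174 + 165.30 = 339.30.

339.30 million dollars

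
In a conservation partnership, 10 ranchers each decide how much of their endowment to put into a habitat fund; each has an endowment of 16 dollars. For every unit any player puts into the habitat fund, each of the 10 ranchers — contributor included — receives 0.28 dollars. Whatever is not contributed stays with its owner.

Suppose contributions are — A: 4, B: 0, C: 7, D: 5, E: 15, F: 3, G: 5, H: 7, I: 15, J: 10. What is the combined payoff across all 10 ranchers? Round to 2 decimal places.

287.80 dollars

Total contributed: 4 + 0 + 7 + 5 + 15 + 3 + 5 + 7 + 15 + 10 = 71; total kept: 10 × 16 − 71 = 89.
The habitat fund pays out 0.28 × 10 × 71 = 198.80 in aggregate.
Group total = 89 + 198.80 = 287.80.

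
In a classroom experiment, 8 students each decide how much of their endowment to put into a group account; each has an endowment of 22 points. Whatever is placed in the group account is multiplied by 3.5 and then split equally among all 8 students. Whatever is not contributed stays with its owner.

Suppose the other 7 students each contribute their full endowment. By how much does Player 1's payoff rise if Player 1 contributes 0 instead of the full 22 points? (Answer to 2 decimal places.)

Switching from a contribution of 22 to 0 lets Player 1 keep an extra 22 points, but lowers the group account by 22, which costs Player 1 their own share of that drop: 3.5/8 × 22 = 9.62.
Net gain = 22 − 9.62 = 12.38. The private return per contributed unit (0.4375) is below 1, so free-riding is indeed the best response regardless of what the others do.

12.38 points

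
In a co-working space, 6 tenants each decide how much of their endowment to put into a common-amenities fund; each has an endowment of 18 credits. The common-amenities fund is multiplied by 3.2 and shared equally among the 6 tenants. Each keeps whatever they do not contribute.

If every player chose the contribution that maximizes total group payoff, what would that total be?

345.60 credits

Each contributed unit returns 3.200 to the group as a whole (0.5333 to each of 6 players), which exceeds 1, so the social optimum is full contribution: group total = 3.200 × 108 = 345.60.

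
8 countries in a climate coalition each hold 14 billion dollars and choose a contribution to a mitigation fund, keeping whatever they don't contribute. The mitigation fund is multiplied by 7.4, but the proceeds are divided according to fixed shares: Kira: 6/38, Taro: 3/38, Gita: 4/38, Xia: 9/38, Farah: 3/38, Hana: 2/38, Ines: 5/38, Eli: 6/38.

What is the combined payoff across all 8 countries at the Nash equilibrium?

A player with share s gets back 7.4·s per unit contributed, so full contribution is dominant for anyone with s > 1/7.4 = 0.1351 and zero contribution is dominant for anyone below.
The shares above 0.1351 belong to Kira, Xia and Eli, contributing 14 each; the remaining 5 contribute 0. Total contributed: 42.
The mitigation fund pays out 7.4 × 42 = 310.80 in total (split across the unequal shares, but the aggregate is all that matters for the group sum).
The 5 free-riders keep 14 each, adding 70. Group total = 70 + 310.80 = 380.80.

380.80 billion dollars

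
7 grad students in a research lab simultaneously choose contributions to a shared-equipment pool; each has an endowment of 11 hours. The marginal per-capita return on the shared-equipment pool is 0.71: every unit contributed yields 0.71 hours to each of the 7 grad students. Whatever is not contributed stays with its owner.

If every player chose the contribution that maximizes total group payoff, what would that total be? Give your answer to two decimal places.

382.69 hours

Each contributed unit returns 4.970 to the group as a whole (0.71 to each of 7 players), which exceeds 1, so the social optimum is full contribution: group total = 4.970 × 77 = 382.69.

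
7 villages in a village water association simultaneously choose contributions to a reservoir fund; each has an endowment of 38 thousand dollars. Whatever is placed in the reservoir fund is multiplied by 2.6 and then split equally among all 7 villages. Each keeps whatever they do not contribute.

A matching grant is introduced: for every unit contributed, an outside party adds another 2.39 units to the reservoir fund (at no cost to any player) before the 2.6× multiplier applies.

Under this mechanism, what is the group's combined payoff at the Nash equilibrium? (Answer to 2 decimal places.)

2344.52 thousand dollars

The effective private return per unit is now 2.6 × 3.39 / 7 = 1.2591 > 1, so every player's dominant strategy flips to full contribution.
So the Nash equilibrium is full contribution by all 7; the group earns 2.6 × 3.39 × 266 = 2344.52.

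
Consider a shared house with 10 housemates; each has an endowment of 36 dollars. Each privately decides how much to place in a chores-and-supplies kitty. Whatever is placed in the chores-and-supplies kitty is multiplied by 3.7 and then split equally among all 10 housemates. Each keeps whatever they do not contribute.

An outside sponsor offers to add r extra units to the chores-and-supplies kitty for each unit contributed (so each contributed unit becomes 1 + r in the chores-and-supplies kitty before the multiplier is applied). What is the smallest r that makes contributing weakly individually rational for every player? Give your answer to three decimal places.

With matching at rate r, one contributed unit becomes (1 + r) in the chores-and-supplies kitty and returns 3.7 × (1 + r) / 10 to the contributor.
Setting this equal to 1: 1 + r = 10/3.7 = 2.7027.
So the minimum matching rate is r = 2.7027 − 1 = 1.703.

1.703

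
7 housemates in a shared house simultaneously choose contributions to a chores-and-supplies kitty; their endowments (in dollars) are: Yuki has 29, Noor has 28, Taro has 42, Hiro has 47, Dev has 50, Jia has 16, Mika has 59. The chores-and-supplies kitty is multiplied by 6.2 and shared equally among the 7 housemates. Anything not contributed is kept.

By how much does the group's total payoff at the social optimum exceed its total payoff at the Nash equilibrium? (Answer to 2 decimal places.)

The private return per contributed unit is 6.2/7 = 0.8857 < 1 for every player regardless of endowment, so the Nash equilibrium is zero contribution and the group total is Σ E_j = 29 + 28 + 42 + 47 + 50 + 16 + 59 = 271.
Each contributed unit returns 6.200 to the group, so the social optimum is full contribution by everyone: group total = 6.200 × 271 = 1680.20.
Efficiency loss = (6.200 − 1) × 271 = 1409.20.

1409.20 dollars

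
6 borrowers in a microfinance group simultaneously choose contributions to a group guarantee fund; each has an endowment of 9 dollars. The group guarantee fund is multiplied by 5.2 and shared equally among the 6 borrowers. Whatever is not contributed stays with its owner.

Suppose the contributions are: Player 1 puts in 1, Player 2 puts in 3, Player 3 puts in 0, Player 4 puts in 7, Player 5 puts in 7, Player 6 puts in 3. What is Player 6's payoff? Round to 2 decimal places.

Total contributed: 1 + 3 + 0 + 7 + 7 + 3 = 21.
Each receives 5.2 × 21 / 6 = 18.20 from the group guarantee fund.
Player 6 keeps 9 − 3 = 6, so Player 6's payoff is 6 + 18.20 = 24.20.

24.20 dollars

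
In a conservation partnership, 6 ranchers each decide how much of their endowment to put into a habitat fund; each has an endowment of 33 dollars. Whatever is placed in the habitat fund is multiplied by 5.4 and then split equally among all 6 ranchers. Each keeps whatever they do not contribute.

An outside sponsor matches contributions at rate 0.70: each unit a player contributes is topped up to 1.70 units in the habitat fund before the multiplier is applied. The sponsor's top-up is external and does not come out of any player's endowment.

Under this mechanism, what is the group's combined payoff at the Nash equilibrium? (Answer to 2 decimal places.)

1817.64 dollars

The effective private return per unit is now 5.4 × 1.70 / 6 = 1.5300 > 1, so every player's dominant strategy flips to full contribution.
So the Nash equilibrium is full contribution by all 6; the group earns 5.4 × 1.70 × 198 = 1817.64.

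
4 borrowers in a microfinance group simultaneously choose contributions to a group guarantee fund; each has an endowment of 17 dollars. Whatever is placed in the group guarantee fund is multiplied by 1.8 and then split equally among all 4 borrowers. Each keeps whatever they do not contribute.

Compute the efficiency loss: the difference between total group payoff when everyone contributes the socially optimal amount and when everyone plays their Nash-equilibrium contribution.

Each contributed unit returns 1.8/4 = 0.4500 to its contributor — below 1 — so contributing 0 is dominant for every player. At the Nash equilibrium everyone keeps their 17, and the group total is 4 × 17 = 68.
Each contributed unit returns 1.800 to the group as a whole (0.4500 to each of 4 players), which exceeds 1, so the social optimum is full contribution: group total = 1.800 × 68 = 122.40.
Efficiency loss = 122.40 − 68 = 54.40.

54.40 dollars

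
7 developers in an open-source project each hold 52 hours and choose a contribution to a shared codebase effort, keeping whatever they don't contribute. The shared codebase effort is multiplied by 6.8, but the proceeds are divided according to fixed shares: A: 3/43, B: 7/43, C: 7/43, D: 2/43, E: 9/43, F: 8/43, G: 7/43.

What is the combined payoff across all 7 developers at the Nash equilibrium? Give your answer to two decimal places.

1872.00 hours

A player with share s gets back 6.8·s per unit contributed, so full contribution is dominant for anyone with s > 1/6.8 = 0.1471 and zero contribution is dominant for anyone below.
B, C, E, F and G are above the threshold, contributing 52 each; the remaining 2 contribute 0. Total contributed: 260.
The shared codebase effort pays out 6.8 × 260 = 1768.00 in total (split across the unequal shares, but the aggregate is all that matters for the group sum).
The 2 free-riders keep 52 each, adding 104. Group total = 104 + 1768.00 = 1872.00.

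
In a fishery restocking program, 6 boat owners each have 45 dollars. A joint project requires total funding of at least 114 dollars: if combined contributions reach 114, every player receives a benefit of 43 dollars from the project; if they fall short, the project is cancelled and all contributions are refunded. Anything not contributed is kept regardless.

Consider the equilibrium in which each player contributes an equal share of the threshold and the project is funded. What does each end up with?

69 dollars

Equal share of the threshold: 114/6 = 19.
At this profile no one gains by cutting their contribution: any cut drops the total below 114, the project is cancelled, contributions are refunded, and the deviator ends with 45, which is less than 45 − 19 + 43 = 69. Contributing more than 19 just wastes the excess. So contributing exactly 19 is a best response.
Each player's payoff: 45 − 19 + 43 = 69.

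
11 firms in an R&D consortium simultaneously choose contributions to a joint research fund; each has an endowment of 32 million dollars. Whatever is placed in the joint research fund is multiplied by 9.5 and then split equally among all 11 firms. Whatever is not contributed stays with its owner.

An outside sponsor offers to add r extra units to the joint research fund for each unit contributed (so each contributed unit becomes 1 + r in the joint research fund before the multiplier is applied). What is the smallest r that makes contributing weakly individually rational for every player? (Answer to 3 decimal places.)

0.158

With matching at rate r, one contributed unit becomes (1 + r) in the joint research fund and returns 9.5 × (1 + r) / 11 to the contributor.
Setting this equal to 1: 1 + r = 11/9.5 = 1.1579.
So the minimum matching rate is r = 1.1579 − 1 = 0.158.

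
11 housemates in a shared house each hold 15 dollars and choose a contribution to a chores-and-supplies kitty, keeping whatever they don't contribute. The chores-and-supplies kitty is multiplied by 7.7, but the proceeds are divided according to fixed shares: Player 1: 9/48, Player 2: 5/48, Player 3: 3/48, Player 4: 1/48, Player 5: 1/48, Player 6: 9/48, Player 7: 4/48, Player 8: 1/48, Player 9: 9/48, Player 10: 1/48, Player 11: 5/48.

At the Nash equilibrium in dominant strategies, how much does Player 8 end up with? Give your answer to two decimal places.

For player j, contributing a unit is worthwhile iff 7.7 × (j's share) ≥ 1, i.e. iff j's share is at least 0.1299.
Player 1, Player 6 and Player 9 are above the threshold, contributing 15 each; the remaining 8 contribute 0. Total contributed: 45.
Player 8 keeps 15 and receives 7.7 × 45 × 1/48 = 7.22 from the chores-and-supplies kitty, for a payoff of 22.22.

22.22 dollars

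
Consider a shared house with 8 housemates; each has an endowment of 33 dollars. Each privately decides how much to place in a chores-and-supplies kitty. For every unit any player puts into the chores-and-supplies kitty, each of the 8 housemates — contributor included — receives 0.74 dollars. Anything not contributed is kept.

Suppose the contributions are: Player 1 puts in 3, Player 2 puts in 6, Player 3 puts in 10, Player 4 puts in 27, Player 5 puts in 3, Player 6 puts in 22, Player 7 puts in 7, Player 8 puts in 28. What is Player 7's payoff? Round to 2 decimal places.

104.44 dollars

Total contributed: 3 + 6 + 10 + 27 + 3 + 22 + 7 + 28 = 106.
Each receives 0.74 × 106 = 78.44 from the chores-and-supplies kitty.
Player 7 keeps 33 − 7 = 26, so Player 7's payoff is 26 + 78.44 = 104.44.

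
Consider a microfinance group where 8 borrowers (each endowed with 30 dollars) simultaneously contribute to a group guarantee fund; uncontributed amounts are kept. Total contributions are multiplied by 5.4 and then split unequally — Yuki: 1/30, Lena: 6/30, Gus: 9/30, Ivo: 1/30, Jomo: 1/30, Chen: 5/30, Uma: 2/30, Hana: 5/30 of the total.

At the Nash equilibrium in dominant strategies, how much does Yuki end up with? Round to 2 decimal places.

A player with share s gets back 5.4·s per unit contributed, so full contribution is dominant for anyone with s > 1/5.4 = 0.1852 and zero contribution is dominant for anyone below.
Lena and Gus are above the threshold, contributing 30 each; the remaining 6 contribute 0. Total contributed: 60.
Yuki keeps 30 and receives 5.4 × 60 × 1/30 = 10.80 from the group guarantee fund, for a payoff of 40.80.

40.80 dollars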